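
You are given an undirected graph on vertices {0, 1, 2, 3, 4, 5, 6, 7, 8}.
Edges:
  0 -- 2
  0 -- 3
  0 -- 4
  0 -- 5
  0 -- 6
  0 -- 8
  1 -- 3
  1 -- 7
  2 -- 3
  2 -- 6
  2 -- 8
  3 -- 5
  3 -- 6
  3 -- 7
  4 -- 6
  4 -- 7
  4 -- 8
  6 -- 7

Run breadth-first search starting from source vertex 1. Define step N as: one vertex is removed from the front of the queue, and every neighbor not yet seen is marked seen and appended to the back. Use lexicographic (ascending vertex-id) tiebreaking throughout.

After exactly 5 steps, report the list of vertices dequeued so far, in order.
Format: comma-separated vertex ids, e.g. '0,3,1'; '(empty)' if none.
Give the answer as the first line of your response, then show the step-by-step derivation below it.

1,3,7,0,2

step 1: dequeue 1; queue=[3,7]; order=1
step 2: dequeue 3; queue=[7,0,2,5,6]; order=1,3
step 3: dequeue 7; queue=[0,2,5,6,4]; order=1,3,7
step 4: dequeue 0; queue=[2,5,6,4,8]; order=1,3,7,0
step 5: dequeue 2; queue=[5,6,4,8]; order=1,3,7,0,2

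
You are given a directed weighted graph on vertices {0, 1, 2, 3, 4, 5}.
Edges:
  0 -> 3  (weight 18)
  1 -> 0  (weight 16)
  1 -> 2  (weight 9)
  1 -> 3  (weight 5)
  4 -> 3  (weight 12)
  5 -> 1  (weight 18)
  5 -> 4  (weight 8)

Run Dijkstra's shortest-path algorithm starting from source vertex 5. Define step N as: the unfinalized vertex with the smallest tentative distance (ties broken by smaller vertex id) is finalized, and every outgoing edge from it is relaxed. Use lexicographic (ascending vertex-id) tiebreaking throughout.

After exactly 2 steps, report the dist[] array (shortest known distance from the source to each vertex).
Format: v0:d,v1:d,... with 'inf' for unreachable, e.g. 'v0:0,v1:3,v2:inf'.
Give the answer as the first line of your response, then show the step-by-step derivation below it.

v0:inf,v1:18,v2:inf,v3:20,v4:8,v5:0

step 1: dist = v0:inf,v1:18,v2:inf,v3:inf,v4:8,v5:0
step 2: dist = v0:inf,v1:18,v2:inf,v3:20,v4:8,v5:0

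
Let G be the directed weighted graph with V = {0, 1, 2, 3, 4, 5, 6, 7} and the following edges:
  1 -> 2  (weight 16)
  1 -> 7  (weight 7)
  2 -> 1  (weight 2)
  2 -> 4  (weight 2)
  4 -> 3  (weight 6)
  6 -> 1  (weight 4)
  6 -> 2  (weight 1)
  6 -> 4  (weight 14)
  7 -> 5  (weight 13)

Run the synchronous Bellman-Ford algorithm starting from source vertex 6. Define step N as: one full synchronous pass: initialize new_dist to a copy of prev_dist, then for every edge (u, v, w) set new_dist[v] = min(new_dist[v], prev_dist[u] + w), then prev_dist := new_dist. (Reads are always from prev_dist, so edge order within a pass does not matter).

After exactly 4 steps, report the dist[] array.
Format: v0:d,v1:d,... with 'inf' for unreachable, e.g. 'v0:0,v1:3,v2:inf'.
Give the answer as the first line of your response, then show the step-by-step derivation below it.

v0:inf,v1:3,v2:1,v3:9,v4:3,v5:23,v6:0,v7:10

step 1: dist = v0:inf,v1:4,v2:1,v3:inf,v4:14,v5:inf,v6:0,v7:inf
step 2: dist = v0:inf,v1:3,v2:1,v3:20,v4:3,v5:inf,v6:0,v7:11
step 3: dist = v0:inf,v1:3,v2:1,v3:9,v4:3,v5:24,v6:0,v7:10
step 4: dist = v0:inf,v1:3,v2:1,v3:9,v4:3,v5:23,v6:0,v7:10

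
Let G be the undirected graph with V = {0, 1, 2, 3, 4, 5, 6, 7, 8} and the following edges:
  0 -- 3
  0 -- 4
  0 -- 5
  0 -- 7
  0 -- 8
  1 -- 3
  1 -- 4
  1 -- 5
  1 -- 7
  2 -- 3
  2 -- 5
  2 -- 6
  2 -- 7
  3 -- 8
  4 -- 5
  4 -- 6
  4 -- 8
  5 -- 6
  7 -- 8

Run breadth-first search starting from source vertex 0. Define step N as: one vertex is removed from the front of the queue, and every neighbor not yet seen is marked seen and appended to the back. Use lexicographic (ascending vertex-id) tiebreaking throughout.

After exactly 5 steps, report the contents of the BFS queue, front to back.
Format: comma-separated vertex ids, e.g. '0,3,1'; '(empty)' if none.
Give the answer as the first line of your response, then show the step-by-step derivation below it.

8,1,2,6

step 1: dequeue 0; queue=[3,4,5,7,8]; order=0
step 2: dequeue 3; queue=[4,5,7,8,1,2]; order=0,3
step 3: dequeue 4; queue=[5,7,8,1,2,6]; order=0,3,4
step 4: dequeue 5; queue=[7,8,1,2,6]; order=0,3,4,5
step 5: dequeue 7; queue=[8,1,2,6]; order=0,3,4,5,7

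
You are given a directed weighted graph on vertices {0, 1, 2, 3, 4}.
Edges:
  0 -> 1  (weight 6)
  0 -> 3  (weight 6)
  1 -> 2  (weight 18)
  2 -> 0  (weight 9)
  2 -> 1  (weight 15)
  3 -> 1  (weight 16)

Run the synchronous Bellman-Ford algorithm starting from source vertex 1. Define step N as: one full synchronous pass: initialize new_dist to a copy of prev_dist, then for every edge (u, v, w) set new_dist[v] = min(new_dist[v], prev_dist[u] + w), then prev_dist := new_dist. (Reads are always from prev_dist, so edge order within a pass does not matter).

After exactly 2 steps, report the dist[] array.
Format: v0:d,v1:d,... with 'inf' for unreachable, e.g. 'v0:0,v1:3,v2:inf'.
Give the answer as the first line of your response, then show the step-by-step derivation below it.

v0:27,v1:0,v2:18,v3:inf,v4:inf

step 1: dist = v0:inf,v1:0,v2:18,v3:inf,v4:inf
step 2: dist = v0:27,v1:0,v2:18,v3:inf,v4:inf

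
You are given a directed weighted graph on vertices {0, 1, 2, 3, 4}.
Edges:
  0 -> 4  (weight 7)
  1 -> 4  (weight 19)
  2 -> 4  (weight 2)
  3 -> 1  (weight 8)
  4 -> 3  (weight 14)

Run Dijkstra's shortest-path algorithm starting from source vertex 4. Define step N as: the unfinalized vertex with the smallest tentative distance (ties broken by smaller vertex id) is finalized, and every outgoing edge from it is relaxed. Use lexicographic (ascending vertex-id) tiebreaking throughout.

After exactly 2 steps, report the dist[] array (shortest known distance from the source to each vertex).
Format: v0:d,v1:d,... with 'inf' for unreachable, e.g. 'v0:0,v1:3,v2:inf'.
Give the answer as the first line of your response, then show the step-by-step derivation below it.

v0:inf,v1:22,v2:inf,v3:14,v4:0

step 1: dist = v0:inf,v1:inf,v2:inf,v3:14,v4:0
step 2: dist = v0:inf,v1:22,v2:inf,v3:14,v4:0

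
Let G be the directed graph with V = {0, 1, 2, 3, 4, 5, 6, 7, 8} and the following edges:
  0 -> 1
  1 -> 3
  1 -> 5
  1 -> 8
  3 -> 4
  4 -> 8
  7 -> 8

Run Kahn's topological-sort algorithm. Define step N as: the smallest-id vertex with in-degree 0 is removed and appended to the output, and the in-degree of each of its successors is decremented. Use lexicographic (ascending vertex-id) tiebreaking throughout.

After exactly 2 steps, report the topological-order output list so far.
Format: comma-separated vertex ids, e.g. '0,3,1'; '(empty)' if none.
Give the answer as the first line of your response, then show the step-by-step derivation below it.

0,1

step 1: output 0; order=[0]; indeg=(0,0,0,1,1,1,0,0,3)
step 2: output 1; order=[0,1]; indeg=(0,0,0,0,1,0,0,0,2)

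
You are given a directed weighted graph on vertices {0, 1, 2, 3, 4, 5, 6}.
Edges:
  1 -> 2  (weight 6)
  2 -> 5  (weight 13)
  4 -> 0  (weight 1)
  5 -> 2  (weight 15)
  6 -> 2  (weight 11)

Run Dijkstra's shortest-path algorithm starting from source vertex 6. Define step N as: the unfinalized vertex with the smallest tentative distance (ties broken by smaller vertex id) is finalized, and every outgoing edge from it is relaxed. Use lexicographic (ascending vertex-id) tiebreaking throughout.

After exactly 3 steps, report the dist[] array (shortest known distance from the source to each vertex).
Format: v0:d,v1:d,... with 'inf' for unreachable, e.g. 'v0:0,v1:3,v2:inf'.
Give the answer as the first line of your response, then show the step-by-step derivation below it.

v0:inf,v1:inf,v2:11,v3:inf,v4:inf,v5:24,v6:0

step 1: dist = v0:inf,v1:inf,v2:11,v3:inf,v4:inf,v5:inf,v6:0
step 2: dist = v0:inf,v1:inf,v2:11,v3:inf,v4:inf,v5:24,v6:0
step 3: dist = v0:inf,v1:inf,v2:11,v3:inf,v4:inf,v5:24,v6:0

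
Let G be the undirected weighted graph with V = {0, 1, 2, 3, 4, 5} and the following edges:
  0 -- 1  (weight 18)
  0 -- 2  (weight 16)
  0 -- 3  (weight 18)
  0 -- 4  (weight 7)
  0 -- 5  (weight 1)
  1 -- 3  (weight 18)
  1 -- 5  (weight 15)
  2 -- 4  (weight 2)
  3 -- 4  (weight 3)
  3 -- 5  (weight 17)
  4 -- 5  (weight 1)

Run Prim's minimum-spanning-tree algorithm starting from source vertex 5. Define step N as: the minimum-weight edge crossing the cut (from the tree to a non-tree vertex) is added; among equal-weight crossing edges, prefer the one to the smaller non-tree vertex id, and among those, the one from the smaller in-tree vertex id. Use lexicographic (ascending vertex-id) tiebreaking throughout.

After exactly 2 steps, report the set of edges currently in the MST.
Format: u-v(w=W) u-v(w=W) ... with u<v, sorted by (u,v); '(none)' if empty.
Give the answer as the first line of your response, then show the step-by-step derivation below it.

0-5(w=1) 4-5(w=1)

step 1: add edge 0-5 (w=1); MST = {0-5(w=1)}
step 2: add edge 4-5 (w=1); MST = {0-5(w=1) 4-5(w=1)}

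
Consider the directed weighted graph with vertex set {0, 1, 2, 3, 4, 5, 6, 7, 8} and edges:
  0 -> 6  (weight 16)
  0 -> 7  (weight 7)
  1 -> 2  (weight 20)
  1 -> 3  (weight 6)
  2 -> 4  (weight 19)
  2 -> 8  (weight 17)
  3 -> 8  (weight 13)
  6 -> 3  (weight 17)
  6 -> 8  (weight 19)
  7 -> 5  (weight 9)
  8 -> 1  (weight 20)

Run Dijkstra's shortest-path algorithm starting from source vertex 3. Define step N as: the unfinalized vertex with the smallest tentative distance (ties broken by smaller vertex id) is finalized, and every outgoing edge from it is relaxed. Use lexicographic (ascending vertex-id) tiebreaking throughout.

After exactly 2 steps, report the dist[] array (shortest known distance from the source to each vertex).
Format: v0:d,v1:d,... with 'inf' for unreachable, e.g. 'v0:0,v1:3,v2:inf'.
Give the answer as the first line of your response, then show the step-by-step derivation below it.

v0:inf,v1:33,v2:inf,v3:0,v4:inf,v5:inf,v6:inf,v7:inf,v8:13

step 1: dist = v0:inf,v1:inf,v2:inf,v3:0,v4:inf,v5:inf,v6:inf,v7:inf,v8:13
step 2: dist = v0:inf,v1:33,v2:inf,v3:0,v4:inf,v5:inf,v6:inf,v7:inf,v8:13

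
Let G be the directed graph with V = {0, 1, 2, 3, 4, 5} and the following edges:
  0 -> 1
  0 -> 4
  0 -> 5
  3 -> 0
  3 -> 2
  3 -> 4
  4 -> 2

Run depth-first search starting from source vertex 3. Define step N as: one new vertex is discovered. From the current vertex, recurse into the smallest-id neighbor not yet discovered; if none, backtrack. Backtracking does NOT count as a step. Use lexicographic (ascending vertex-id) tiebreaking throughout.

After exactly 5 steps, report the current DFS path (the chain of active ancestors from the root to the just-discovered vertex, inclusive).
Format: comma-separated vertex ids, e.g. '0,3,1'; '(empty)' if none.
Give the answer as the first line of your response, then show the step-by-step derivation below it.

3,0,4,2

step 1: discover 3; path=3; order=3
step 2: discover 0; path=3>0; order=3,0
step 3: discover 1; path=3>0>1; order=3,0,1
step 4: discover 4; path=3>0>4; order=3,0,1,4
step 5: discover 2; path=3>0>4>2; order=3,0,1,4,2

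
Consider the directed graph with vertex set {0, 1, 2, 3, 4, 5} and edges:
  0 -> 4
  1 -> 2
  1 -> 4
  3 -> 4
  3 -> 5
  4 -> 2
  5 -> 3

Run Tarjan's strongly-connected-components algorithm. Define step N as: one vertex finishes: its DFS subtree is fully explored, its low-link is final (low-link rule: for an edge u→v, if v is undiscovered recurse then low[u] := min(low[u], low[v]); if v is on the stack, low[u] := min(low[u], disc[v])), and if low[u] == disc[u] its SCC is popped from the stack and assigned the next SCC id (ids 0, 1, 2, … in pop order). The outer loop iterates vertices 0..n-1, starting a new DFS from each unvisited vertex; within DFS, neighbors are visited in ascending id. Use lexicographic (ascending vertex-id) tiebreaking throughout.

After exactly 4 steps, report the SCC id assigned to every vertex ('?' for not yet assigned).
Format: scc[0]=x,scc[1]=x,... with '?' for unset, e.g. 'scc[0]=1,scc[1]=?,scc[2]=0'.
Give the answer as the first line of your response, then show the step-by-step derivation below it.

scc[0]=2,scc[1]=3,scc[2]=0,scc[3]=?,scc[4]=1,scc[5]=?

step 1: low=(low[0]=0,low[1]=?,low[2]=2,low[3]=?,low[4]=1,low[5]=?); scc=(scc[0]=?,scc[1]=?,scc[2]=0,scc[3]=?,scc[4]=?,scc[5]=?)
step 2: low=(low[0]=0,low[1]=?,low[2]=2,low[3]=?,low[4]=1,low[5]=?); scc=(scc[0]=?,scc[1]=?,scc[2]=0,scc[3]=?,scc[4]=1,scc[5]=?)
step 3: low=(low[0]=0,low[1]=?,low[2]=2,low[3]=?,low[4]=1,low[5]=?); scc=(scc[0]=2,scc[1]=?,scc[2]=0,scc[3]=?,scc[4]=1,scc[5]=?)
step 4: low=(low[0]=0,low[1]=3,low[2]=2,low[3]=?,low[4]=1,low[5]=?); scc=(scc[0]=2,scc[1]=3,scc[2]=0,scc[3]=?,scc[4]=1,scc[5]=?)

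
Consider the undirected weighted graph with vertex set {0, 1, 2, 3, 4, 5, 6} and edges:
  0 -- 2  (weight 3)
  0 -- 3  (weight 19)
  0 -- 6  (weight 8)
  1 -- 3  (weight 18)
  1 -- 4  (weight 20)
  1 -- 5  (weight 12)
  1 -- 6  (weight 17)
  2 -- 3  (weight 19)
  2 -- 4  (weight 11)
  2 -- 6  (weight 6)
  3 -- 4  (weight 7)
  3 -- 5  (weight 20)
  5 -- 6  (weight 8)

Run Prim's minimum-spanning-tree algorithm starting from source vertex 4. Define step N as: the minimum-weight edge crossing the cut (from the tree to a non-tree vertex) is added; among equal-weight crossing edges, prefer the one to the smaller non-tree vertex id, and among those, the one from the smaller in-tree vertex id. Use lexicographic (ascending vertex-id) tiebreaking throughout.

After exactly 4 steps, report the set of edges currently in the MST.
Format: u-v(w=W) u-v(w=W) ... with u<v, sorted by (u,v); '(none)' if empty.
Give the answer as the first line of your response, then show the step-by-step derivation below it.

0-2(w=3) 2-4(w=11) 2-6(w=6) 3-4(w=7)

step 1: add edge 3-4 (w=7); MST = {3-4(w=7)}
step 2: add edge 2-4 (w=11); MST = {2-4(w=11) 3-4(w=7)}
step 3: add edge 0-2 (w=3); MST = {0-2(w=3) 2-4(w=11) 3-4(w=7)}
step 4: add edge 2-6 (w=6); MST = {0-2(w=3) 2-4(w=11) 2-6(w=6) 3-4(w=7)}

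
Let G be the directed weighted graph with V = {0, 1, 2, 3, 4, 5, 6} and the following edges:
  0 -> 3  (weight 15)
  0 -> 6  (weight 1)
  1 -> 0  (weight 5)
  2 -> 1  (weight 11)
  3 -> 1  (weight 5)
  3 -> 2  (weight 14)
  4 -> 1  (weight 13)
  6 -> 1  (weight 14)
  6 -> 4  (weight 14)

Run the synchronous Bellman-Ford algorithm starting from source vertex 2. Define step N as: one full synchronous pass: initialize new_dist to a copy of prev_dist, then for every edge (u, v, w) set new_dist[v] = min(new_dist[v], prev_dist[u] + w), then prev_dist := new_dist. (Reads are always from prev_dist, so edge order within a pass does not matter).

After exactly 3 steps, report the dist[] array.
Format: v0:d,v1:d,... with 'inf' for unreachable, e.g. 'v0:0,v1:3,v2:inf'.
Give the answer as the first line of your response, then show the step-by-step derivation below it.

v0:16,v1:11,v2:0,v3:31,v4:inf,v5:inf,v6:17

step 1: dist = v0:inf,v1:11,v2:0,v3:inf,v4:inf,v5:inf,v6:inf
step 2: dist = v0:16,v1:11,v2:0,v3:inf,v4:inf,v5:inf,v6:inf
step 3: dist = v0:16,v1:11,v2:0,v3:31,v4:inf,v5:inf,v6:17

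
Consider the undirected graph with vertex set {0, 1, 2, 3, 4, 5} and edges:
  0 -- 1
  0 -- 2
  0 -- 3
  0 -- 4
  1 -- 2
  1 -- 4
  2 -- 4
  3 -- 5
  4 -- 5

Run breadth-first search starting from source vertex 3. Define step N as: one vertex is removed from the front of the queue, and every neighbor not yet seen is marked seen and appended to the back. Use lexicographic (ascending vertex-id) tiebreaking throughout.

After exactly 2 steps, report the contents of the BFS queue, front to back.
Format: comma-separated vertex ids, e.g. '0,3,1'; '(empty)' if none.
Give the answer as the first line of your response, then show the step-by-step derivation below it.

5,1,2,4

step 1: dequeue 3; queue=[0,5]; order=3
step 2: dequeue 0; queue=[5,1,2,4]; order=3,0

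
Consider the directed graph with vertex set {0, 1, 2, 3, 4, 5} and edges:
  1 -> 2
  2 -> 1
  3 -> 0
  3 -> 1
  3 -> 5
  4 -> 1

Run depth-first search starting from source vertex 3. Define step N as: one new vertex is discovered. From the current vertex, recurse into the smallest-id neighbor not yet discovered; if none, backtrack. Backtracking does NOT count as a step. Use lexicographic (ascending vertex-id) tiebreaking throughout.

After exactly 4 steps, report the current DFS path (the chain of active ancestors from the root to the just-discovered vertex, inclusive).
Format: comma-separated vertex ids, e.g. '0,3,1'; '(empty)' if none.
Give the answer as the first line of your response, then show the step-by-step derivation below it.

3,1,2

step 1: discover 3; path=3; order=3
step 2: discover 0; path=3>0; order=3,0
step 3: discover 1; path=3>1; order=3,0,1
step 4: discover 2; path=3>1>2; order=3,0,1,2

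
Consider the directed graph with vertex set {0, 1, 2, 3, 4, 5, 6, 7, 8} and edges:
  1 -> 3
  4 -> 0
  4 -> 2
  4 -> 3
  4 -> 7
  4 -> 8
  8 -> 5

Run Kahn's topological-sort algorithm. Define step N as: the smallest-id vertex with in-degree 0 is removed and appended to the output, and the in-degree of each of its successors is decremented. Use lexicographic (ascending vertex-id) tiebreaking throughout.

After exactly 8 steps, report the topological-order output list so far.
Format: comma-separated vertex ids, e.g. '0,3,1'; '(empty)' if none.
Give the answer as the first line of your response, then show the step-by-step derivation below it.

1,4,0,2,3,6,7,8

step 1: output 1; order=[1]; indeg=(1,0,1,1,0,1,0,1,1)
step 2: output 4; order=[1,4]; indeg=(0,0,0,0,0,1,0,0,0)
step 3: output 0; order=[1,4,0]; indeg=(0,0,0,0,0,1,0,0,0)
step 4: output 2; order=[1,4,0,2]; indeg=(0,0,0,0,0,1,0,0,0)
step 5: output 3; order=[1,4,0,2,3]; indeg=(0,0,0,0,0,1,0,0,0)
step 6: output 6; order=[1,4,0,2,3,6]; indeg=(0,0,0,0,0,1,0,0,0)
step 7: output 7; order=[1,4,0,2,3,6,7]; indeg=(0,0,0,0,0,1,0,0,0)
step 8: output 8; order=[1,4,0,2,3,6,7,8]; indeg=(0,0,0,0,0,0,0,0,0)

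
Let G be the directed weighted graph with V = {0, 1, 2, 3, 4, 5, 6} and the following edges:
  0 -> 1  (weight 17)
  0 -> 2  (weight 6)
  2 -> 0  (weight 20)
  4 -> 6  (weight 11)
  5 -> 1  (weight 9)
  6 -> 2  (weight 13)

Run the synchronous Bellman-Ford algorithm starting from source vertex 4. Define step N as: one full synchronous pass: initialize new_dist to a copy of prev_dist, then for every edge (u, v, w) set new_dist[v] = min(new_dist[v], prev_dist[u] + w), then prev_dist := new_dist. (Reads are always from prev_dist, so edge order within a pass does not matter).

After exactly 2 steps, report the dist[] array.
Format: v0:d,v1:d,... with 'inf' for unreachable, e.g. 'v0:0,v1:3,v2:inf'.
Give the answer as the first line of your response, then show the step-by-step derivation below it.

v0:inf,v1:inf,v2:24,v3:inf,v4:0,v5:inf,v6:11

step 1: dist = v0:inf,v1:inf,v2:inf,v3:inf,v4:0,v5:inf,v6:11
step 2: dist = v0:inf,v1:inf,v2:24,v3:inf,v4:0,v5:inf,v6:11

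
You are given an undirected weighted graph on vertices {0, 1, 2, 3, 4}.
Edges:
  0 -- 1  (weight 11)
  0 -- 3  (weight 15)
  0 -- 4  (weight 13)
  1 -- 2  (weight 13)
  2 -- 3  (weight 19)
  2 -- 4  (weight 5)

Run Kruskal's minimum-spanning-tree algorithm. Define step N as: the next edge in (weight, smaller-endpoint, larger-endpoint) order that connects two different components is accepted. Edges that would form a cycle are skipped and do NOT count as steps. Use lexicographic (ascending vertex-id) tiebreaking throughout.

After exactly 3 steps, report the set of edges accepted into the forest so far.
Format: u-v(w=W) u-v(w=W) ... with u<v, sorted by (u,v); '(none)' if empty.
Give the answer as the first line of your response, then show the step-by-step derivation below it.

0-1(w=11) 0-4(w=13) 2-4(w=5)

step 1: add edge 2-4 (w=5); MST = {2-4(w=5)}
step 2: add edge 0-1 (w=11); MST = {0-1(w=11) 2-4(w=5)}
step 3: add edge 0-4 (w=13); MST = {0-1(w=11) 0-4(w=13) 2-4(w=5)}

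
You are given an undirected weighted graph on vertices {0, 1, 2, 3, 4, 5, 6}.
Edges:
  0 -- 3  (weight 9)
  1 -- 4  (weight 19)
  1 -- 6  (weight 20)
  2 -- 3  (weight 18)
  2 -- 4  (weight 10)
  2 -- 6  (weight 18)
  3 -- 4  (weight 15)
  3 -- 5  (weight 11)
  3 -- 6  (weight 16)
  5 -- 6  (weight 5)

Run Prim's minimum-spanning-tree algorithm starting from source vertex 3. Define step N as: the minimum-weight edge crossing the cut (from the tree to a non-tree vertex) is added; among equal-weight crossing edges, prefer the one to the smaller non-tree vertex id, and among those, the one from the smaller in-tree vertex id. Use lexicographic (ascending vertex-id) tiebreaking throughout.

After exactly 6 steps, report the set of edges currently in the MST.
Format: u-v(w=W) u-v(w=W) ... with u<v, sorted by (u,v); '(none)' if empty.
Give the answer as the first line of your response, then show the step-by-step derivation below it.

0-3(w=9) 1-4(w=19) 2-4(w=10) 3-4(w=15) 3-5(w=11) 5-6(w=5)

step 1: add edge 0-3 (w=9); MST = {0-3(w=9)}
step 2: add edge 3-5 (w=11); MST = {0-3(w=9) 3-5(w=11)}
step 3: add edge 5-6 (w=5); MST = {0-3(w=9) 3-5(w=11) 5-6(w=5)}
step 4: add edge 3-4 (w=15); MST = {0-3(w=9) 3-4(w=15) 3-5(w=11) 5-6(w=5)}
step 5: add edge 2-4 (w=10); MST = {0-3(w=9) 2-4(w=10) 3-4(w=15) 3-5(w=11) 5-6(w=5)}
step 6: add edge 1-4 (w=19); MST = {0-3(w=9) 1-4(w=19) 2-4(w=10) 3-4(w=15) 3-5(w=11) 5-6(w=5)}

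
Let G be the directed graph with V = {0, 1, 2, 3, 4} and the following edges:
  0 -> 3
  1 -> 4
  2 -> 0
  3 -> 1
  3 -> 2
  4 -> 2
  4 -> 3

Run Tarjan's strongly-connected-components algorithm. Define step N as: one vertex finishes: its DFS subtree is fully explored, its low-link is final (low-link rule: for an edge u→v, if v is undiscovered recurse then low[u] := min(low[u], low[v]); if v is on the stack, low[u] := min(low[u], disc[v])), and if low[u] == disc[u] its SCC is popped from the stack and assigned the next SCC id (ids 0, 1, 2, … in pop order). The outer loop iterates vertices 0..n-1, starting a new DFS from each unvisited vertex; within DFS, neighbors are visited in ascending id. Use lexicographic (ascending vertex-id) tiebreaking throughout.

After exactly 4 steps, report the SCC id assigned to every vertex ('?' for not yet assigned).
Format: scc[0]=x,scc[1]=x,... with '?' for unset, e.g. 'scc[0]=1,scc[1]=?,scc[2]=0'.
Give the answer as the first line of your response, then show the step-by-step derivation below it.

scc[0]=?,scc[1]=?,scc[2]=?,scc[3]=?,scc[4]=?

step 1: low=(low[0]=0,low[1]=2,low[2]=0,low[3]=1,low[4]=3); scc=(scc[0]=?,scc[1]=?,scc[2]=?,scc[3]=?,scc[4]=?)
step 2: low=(low[0]=0,low[1]=2,low[2]=0,low[3]=1,low[4]=0); scc=(scc[0]=?,scc[1]=?,scc[2]=?,scc[3]=?,scc[4]=?)
step 3: low=(low[0]=0,low[1]=0,low[2]=0,low[3]=1,low[4]=0); scc=(scc[0]=?,scc[1]=?,scc[2]=?,scc[3]=?,scc[4]=?)
step 4: low=(low[0]=0,low[1]=0,low[2]=0,low[3]=0,low[4]=0); scc=(scc[0]=?,scc[1]=?,scc[2]=?,scc[3]=?,scc[4]=?)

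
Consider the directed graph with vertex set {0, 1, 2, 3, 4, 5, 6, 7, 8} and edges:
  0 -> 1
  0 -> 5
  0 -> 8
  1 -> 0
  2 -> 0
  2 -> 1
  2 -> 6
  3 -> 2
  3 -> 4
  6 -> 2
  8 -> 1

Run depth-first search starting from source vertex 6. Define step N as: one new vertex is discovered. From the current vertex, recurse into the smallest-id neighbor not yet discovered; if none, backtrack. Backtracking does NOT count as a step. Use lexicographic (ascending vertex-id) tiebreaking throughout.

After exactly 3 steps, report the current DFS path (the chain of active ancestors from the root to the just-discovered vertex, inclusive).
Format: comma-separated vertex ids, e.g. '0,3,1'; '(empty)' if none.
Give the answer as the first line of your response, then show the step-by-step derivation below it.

6,2,0

step 1: discover 6; path=6; order=6
step 2: discover 2; path=6>2; order=6,2
step 3: discover 0; path=6>2>0; order=6,2,0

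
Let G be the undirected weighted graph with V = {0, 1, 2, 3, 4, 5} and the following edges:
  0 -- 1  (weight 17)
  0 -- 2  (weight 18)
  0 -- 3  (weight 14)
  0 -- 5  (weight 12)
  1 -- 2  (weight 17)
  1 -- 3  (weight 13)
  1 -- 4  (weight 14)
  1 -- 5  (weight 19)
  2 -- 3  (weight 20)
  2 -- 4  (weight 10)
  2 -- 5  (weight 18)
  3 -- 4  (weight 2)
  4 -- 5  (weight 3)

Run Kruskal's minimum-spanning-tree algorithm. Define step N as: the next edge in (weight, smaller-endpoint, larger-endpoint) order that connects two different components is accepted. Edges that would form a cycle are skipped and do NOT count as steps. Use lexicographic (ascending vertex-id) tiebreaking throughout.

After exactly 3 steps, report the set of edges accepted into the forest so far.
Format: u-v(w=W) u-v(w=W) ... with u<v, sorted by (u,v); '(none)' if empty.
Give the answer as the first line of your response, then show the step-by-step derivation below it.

2-4(w=10) 3-4(w=2) 4-5(w=3)

step 1: add edge 3-4 (w=2); MST = {3-4(w=2)}
step 2: add edge 4-5 (w=3); MST = {3-4(w=2) 4-5(w=3)}
step 3: add edge 2-4 (w=10); MST = {2-4(w=10) 3-4(w=2) 4-5(w=3)}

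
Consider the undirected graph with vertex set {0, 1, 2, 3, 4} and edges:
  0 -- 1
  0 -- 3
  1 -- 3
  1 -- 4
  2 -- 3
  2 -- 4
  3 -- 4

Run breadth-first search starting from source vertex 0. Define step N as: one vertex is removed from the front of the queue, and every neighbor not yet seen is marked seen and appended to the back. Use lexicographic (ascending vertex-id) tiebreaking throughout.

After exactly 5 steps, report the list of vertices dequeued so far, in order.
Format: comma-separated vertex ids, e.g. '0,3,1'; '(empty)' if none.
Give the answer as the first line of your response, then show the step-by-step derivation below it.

0,1,3,4,2

step 1: dequeue 0; queue=[1,3]; order=0
step 2: dequeue 1; queue=[3,4]; order=0,1
step 3: dequeue 3; queue=[4,2]; order=0,1,3
step 4: dequeue 4; queue=[2]; order=0,1,3,4
step 5: dequeue 2; queue=[(empty)]; order=0,1,3,4,2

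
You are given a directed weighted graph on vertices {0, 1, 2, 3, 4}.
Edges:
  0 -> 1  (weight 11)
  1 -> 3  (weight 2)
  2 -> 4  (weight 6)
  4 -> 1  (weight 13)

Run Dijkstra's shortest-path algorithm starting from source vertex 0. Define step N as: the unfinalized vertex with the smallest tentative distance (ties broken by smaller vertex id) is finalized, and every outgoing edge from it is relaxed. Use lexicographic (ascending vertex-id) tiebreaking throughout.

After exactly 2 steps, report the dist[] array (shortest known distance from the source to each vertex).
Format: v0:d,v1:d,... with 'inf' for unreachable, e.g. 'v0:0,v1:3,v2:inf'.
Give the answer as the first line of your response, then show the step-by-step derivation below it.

v0:0,v1:11,v2:inf,v3:13,v4:inf

step 1: dist = v0:0,v1:11,v2:inf,v3:inf,v4:inf
step 2: dist = v0:0,v1:11,v2:inf,v3:13,v4:inf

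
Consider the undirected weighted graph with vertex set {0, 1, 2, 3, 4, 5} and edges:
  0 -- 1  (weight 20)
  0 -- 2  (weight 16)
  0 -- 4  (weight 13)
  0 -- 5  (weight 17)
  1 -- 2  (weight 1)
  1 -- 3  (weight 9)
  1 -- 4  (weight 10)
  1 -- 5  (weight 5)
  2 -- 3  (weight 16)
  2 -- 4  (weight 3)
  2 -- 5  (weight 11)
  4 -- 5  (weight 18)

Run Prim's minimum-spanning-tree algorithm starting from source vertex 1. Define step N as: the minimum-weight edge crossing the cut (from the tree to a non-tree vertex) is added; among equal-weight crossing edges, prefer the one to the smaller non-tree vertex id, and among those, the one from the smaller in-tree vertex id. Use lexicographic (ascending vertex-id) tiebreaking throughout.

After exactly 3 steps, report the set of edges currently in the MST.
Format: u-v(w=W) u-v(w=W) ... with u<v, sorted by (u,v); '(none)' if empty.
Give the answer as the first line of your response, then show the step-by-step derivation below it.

1-2(w=1) 1-5(w=5) 2-4(w=3)

step 1: add edge 1-2 (w=1); MST = {1-2(w=1)}
step 2: add edge 2-4 (w=3); MST = {1-2(w=1) 2-4(w=3)}
step 3: add edge 1-5 (w=5); MST = {1-2(w=1) 1-5(w=5) 2-4(w=3)}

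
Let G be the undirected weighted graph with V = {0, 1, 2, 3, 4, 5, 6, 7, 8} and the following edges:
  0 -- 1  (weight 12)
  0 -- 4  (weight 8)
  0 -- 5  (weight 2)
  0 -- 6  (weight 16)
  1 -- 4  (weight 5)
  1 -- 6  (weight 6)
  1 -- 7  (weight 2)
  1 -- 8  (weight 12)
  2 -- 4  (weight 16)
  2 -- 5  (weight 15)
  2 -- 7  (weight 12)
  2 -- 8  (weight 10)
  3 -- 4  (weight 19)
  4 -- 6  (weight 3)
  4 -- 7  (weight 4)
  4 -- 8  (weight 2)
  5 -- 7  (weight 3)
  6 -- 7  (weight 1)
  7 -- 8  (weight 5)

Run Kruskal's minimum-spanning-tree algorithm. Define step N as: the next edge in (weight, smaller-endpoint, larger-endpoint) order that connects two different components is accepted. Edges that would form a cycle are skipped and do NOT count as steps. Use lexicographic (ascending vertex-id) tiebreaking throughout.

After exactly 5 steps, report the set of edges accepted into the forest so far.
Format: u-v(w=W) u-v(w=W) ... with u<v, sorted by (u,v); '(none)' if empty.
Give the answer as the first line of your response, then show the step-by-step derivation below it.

0-5(w=2) 1-7(w=2) 4-6(w=3) 4-8(w=2) 6-7(w=1)

step 1: add edge 6-7 (w=1); MST = {6-7(w=1)}
step 2: add edge 0-5 (w=2); MST = {0-5(w=2) 6-7(w=1)}
step 3: add edge 1-7 (w=2); MST = {0-5(w=2) 1-7(w=2) 6-7(w=1)}
step 4: add edge 4-8 (w=2); MST = {0-5(w=2) 1-7(w=2) 4-8(w=2) 6-7(w=1)}
step 5: add edge 4-6 (w=3); MST = {0-5(w=2) 1-7(w=2) 4-6(w=3) 4-8(w=2) 6-7(w=1)}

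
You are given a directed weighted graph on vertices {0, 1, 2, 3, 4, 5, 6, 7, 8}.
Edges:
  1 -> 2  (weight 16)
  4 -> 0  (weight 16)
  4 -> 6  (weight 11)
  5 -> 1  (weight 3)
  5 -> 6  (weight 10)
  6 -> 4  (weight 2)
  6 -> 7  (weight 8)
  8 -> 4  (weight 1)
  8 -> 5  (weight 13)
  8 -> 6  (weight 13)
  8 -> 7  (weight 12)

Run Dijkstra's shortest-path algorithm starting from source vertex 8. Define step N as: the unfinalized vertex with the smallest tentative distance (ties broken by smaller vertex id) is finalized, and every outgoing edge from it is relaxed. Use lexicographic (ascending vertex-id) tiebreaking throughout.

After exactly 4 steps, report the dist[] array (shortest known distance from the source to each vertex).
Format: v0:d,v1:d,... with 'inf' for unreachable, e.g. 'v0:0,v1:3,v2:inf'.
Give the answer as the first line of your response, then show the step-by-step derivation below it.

v0:17,v1:inf,v2:inf,v3:inf,v4:1,v5:13,v6:12,v7:12,v8:0

step 1: dist = v0:inf,v1:inf,v2:inf,v3:inf,v4:1,v5:13,v6:13,v7:12,v8:0
step 2: dist = v0:17,v1:inf,v2:inf,v3:inf,v4:1,v5:13,v6:12,v7:12,v8:0
step 3: dist = v0:17,v1:inf,v2:inf,v3:inf,v4:1,v5:13,v6:12,v7:12,v8:0
step 4: dist = v0:17,v1:inf,v2:inf,v3:inf,v4:1,v5:13,v6:12,v7:12,v8:0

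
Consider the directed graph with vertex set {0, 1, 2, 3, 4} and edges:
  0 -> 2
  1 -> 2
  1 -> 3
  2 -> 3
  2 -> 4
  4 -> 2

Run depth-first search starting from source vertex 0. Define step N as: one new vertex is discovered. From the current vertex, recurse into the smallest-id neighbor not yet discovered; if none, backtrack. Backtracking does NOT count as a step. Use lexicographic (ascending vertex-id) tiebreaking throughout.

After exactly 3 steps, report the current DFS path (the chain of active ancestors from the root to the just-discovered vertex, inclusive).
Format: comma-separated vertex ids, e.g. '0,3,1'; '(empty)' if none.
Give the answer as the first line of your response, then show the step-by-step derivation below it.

0,2,3

step 1: discover 0; path=0; order=0
step 2: discover 2; path=0>2; order=0,2
step 3: discover 3; path=0>2>3; order=0,2,3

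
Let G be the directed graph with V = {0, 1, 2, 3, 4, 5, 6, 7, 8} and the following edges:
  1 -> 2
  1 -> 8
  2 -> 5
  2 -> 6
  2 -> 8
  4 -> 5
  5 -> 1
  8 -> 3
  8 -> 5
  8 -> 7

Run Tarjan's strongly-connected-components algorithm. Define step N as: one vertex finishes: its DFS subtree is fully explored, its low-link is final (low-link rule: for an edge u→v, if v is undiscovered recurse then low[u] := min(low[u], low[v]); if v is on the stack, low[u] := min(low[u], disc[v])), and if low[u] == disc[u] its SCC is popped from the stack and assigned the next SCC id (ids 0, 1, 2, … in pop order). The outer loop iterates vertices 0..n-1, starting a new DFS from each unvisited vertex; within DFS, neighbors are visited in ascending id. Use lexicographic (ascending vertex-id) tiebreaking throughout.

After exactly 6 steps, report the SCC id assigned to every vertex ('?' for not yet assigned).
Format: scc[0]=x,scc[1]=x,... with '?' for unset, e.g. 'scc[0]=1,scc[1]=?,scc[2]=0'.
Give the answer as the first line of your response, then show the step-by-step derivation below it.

scc[0]=0,scc[1]=?,scc[2]=?,scc[3]=2,scc[4]=?,scc[5]=?,scc[6]=1,scc[7]=3,scc[8]=?

step 1: low=(low[0]=0,low[1]=?,low[2]=?,low[3]=?,low[4]=?,low[5]=?,low[6]=?,low[7]=?,low[8]=?); scc=(scc[0]=0,scc[1]=?,scc[2]=?,scc[3]=?,scc[4]=?,scc[5]=?,scc[6]=?,scc[7]=?,scc[8]=?)
step 2: low=(low[0]=0,low[1]=1,low[2]=2,low[3]=?,low[4]=?,low[5]=1,low[6]=?,low[7]=?,low[8]=?); scc=(scc[0]=0,scc[1]=?,scc[2]=?,scc[3]=?,scc[4]=?,scc[5]=?,scc[6]=?,scc[7]=?,scc[8]=?)
step 3: low=(low[0]=0,low[1]=1,low[2]=1,low[3]=?,low[4]=?,low[5]=1,low[6]=4,low[7]=?,low[8]=?); scc=(scc[0]=0,scc[1]=?,scc[2]=?,scc[3]=?,scc[4]=?,scc[5]=?,scc[6]=1,scc[7]=?,scc[8]=?)
step 4: low=(low[0]=0,low[1]=1,low[2]=1,low[3]=6,low[4]=?,low[5]=1,low[6]=4,low[7]=?,low[8]=5); scc=(scc[0]=0,scc[1]=?,scc[2]=?,scc[3]=2,scc[4]=?,scc[5]=?,scc[6]=1,scc[7]=?,scc[8]=?)
step 5: low=(low[0]=0,low[1]=1,low[2]=1,low[3]=6,low[4]=?,low[5]=1,low[6]=4,low[7]=7,low[8]=3); scc=(scc[0]=0,scc[1]=?,scc[2]=?,scc[3]=2,scc[4]=?,scc[5]=?,scc[6]=1,scc[7]=3,scc[8]=?)
step 6: low=(low[0]=0,low[1]=1,low[2]=1,low[3]=6,low[4]=?,low[5]=1,low[6]=4,low[7]=7,low[8]=3); scc=(scc[0]=0,scc[1]=?,scc[2]=?,scc[3]=2,scc[4]=?,scc[5]=?,scc[6]=1,scc[7]=3,scc[8]=?)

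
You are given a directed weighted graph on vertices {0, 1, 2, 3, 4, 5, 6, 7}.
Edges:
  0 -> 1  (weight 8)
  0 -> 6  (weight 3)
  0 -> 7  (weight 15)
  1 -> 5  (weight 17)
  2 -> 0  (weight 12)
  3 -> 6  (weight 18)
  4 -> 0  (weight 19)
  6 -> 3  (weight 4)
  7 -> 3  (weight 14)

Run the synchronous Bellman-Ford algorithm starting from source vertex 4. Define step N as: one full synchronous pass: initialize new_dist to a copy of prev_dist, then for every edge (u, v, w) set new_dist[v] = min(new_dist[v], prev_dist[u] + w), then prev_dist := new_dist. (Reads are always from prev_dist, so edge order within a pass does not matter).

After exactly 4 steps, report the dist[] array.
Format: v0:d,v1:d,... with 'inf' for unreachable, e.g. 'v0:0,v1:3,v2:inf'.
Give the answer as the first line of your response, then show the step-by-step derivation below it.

v0:19,v1:27,v2:inf,v3:26,v4:0,v5:44,v6:22,v7:34

step 1: dist = v0:19,v1:inf,v2:inf,v3:inf,v4:0,v5:inf,v6:inf,v7:inf
step 2: dist = v0:19,v1:27,v2:inf,v3:inf,v4:0,v5:inf,v6:22,v7:34
step 3: dist = v0:19,v1:27,v2:inf,v3:26,v4:0,v5:44,v6:22,v7:34
step 4: dist = v0:19,v1:27,v2:inf,v3:26,v4:0,v5:44,v6:22,v7:34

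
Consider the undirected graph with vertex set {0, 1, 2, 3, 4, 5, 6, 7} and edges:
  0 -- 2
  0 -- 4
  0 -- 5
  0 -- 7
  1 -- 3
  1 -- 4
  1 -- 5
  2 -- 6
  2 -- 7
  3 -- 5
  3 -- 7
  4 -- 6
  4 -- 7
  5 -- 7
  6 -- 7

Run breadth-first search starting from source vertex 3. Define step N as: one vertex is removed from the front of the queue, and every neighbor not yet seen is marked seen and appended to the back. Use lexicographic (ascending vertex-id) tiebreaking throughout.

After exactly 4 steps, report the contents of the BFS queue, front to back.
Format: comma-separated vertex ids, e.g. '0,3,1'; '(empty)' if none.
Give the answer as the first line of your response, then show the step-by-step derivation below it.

4,0,2,6

step 1: dequeue 3; queue=[1,5,7]; order=3
step 2: dequeue 1; queue=[5,7,4]; order=3,1
step 3: dequeue 5; queue=[7,4,0]; order=3,1,5
step 4: dequeue 7; queue=[4,0,2,6]; order=3,1,5,7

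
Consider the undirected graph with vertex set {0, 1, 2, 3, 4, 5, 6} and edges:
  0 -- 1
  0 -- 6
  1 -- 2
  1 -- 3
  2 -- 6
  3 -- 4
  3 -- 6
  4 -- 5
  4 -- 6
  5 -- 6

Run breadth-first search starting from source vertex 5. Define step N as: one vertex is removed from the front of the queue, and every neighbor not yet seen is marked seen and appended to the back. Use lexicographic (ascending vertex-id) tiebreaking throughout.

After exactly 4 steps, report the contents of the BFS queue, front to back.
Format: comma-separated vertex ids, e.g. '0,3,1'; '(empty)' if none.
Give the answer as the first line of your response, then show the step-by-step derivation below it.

0,2,1

step 1: dequeue 5; queue=[4,6]; order=5
step 2: dequeue 4; queue=[6,3]; order=5,4
step 3: dequeue 6; queue=[3,0,2]; order=5,4,6
step 4: dequeue 3; queue=[0,2,1]; order=5,4,6,3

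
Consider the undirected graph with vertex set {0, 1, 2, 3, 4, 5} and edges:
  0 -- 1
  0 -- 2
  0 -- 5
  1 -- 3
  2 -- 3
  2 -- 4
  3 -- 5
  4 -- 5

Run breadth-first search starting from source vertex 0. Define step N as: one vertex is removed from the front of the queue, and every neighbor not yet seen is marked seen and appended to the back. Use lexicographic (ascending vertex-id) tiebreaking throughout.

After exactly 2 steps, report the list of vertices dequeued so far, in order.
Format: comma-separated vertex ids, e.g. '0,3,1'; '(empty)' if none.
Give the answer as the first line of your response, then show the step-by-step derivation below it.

0,1

step 1: dequeue 0; queue=[1,2,5]; order=0
step 2: dequeue 1; queue=[2,5,3]; order=0,1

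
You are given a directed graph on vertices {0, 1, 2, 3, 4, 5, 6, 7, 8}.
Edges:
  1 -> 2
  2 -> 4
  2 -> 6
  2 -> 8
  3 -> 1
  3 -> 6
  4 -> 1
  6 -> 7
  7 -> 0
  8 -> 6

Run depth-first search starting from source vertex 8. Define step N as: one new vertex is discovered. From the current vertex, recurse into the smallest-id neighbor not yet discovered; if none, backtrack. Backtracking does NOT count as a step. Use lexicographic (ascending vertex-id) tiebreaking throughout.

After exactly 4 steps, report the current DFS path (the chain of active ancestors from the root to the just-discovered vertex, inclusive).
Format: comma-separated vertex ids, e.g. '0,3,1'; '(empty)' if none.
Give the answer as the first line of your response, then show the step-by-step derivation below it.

8,6,7,0

step 1: discover 8; path=8; order=8
step 2: discover 6; path=8>6; order=8,6
step 3: discover 7; path=8>6>7; order=8,6,7
step 4: discover 0; path=8>6>7>0; order=8,6,7,0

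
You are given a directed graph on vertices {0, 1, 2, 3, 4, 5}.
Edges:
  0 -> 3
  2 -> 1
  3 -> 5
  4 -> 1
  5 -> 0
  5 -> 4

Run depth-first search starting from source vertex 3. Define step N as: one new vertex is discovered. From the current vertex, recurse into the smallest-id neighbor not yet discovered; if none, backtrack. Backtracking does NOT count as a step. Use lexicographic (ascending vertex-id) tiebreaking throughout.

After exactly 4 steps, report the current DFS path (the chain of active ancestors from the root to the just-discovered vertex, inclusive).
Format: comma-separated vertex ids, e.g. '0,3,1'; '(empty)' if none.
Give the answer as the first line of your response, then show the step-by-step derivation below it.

3,5,4

step 1: discover 3; path=3; order=3
step 2: discover 5; path=3>5; order=3,5
step 3: discover 0; path=3>5>0; order=3,5,0
step 4: discover 4; path=3>5>4; order=3,5,0,4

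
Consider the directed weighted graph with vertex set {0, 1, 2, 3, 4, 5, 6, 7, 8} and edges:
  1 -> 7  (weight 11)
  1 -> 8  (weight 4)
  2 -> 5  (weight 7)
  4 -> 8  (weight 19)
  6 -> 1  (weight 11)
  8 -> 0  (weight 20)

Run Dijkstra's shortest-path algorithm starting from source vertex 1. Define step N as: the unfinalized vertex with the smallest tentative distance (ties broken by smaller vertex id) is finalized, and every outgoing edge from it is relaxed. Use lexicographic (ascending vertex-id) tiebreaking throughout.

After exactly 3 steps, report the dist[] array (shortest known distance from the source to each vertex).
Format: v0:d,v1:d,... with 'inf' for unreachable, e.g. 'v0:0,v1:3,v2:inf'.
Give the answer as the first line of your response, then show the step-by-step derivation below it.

v0:24,v1:0,v2:inf,v3:inf,v4:inf,v5:inf,v6:inf,v7:11,v8:4

step 1: dist = v0:inf,v1:0,v2:inf,v3:inf,v4:inf,v5:inf,v6:inf,v7:11,v8:4
step 2: dist = v0:24,v1:0,v2:inf,v3:inf,v4:inf,v5:inf,v6:inf,v7:11,v8:4
step 3: dist = v0:24,v1:0,v2:inf,v3:inf,v4:inf,v5:inf,v6:inf,v7:11,v8:4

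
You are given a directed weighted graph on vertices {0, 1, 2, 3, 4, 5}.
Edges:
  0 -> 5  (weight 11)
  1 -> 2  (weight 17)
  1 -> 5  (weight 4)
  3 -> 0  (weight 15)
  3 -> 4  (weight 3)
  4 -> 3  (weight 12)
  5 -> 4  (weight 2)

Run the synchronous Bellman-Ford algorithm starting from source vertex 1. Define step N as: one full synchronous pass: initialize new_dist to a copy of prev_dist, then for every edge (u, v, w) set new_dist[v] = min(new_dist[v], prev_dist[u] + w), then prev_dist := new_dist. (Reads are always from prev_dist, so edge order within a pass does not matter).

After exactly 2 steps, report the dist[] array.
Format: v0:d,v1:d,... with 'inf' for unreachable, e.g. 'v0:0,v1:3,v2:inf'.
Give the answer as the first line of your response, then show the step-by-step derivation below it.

v0:inf,v1:0,v2:17,v3:inf,v4:6,v5:4

step 1: dist = v0:inf,v1:0,v2:17,v3:inf,v4:inf,v5:4
step 2: dist = v0:inf,v1:0,v2:17,v3:inf,v4:6,v5:4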